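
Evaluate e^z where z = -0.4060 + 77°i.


e^-0.4060 = 0.6663
cos(77°) = 0.225
sin(77°) = 0.9744
Real = 0.6663*0.225 = 0.1499
Imag = 0.6663*0.9744 = 0.6492

0.1499 + 0.6492i


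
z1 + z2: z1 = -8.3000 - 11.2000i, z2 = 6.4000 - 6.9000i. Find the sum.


Real: -8.3 + 6.4 = -1.9
Imag: -11.2 - 6.9 = -18.1

-1.9000 - 18.1000i


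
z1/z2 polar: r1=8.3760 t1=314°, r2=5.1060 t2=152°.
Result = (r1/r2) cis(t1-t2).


r = 8.3760 / 5.1060 = 1.6404
theta = 314° - 152° = 162° = 162° (mod 360)

1.6404 cis(162°)


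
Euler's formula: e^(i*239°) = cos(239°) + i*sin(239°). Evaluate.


cos(239°) = -0.5150
sin(239°) = -0.8572

e^(i*239°) = -0.5150 - 0.8572i


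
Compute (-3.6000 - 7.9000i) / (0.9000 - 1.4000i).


Conjugate of z2 = 0.9000 + 1.4000i
Numerator: (-3.6000 - 7.9000i)(0.9000 + 1.4000i) = 7.8200 - 12.1500i
Denominator: 0.9^2 + (-1.4)^2 = 2.77
Result = (7.8200 - 12.1500i)/2.77

2.8231 - 4.3863i


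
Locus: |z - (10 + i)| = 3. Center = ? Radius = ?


|z - z0| = r is a circle with center z0 and radius r.
Center = (10, 1), radius = 3

Circle with center (10, 1) and radius 3


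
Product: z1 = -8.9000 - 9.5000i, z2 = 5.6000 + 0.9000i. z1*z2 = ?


Real = -8.9*5.6 - (-9.5)*0.9 = -49.84 - (-8.55) = -41.29
Imag = -8.9*0.9 + 5.6*(-9.5) = -8.01 - (53.2) = -61.21

-41.2900 - 61.2100i


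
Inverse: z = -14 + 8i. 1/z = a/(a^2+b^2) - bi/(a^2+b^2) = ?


|z|^2 = 196+64 = 260
1/z = (-14 - 8i)/260

1/z = -0.0538 - 0.0308i


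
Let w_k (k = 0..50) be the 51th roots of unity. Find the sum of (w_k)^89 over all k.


The roots are w_k = w^k with w = e^(2*pi*i/51), and (w^k)^89 = (w^89)^k.
So S = 1 + u + u^2 + ... + u^(50) with u = w^89.
89 = 1*51 + 38, so 89 is not a multiple of 51: u = (w^51)^1 * w^38 = w^38 ≠ 1 (w is a primitive 51th root), while u^51 = (w^51)^89 = 1.
Geometric series: S = (1 - u^51)/(1 - u) = (1 - 1)/(1 - u) = 0

S = 0


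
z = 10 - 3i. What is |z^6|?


|z| = sqrt(100+9) = sqrt(109) = 10.4403
|z^6| = |z|^6 = (sqrt(109))^6 = 109^3 = 1295029

|z^6| = 1295029


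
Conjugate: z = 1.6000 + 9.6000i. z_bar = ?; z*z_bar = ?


z_bar = 1.6000 - 9.6000i
z*z_bar = 1.6^2 + 9.6^2 = 2.56 + 92.16 = 94.72

z_bar = 1.6000 - 9.6000i, z*z_bar = 94.72


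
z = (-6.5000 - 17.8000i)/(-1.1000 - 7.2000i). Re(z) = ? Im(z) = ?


Multiply by conjugate: (-6.5000 - 17.8000i)(-1.1000 + 7.2000i) / ((-1.1)^2 + (-7.2)^2)
Numerator real = -6.5*(-1.1) - (17.8)*(-7.2) = 135.31
Numerator imag = -17.8*(-1.1) - (-6.5)*(-7.2) = -27.22
Denominator = 53.05
Re(z) = 135.31/53.05 = 2.5506
Im(z) = -27.22/53.05 = -0.5131

Re(z) = 2.5506, Im(z) = -0.5131


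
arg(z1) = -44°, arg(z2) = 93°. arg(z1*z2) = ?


arg(z1*z2) = -44° + 93° = 49°
Normalized to (-180°, 180°]: 49°

49°


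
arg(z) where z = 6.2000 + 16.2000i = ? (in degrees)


Re = 6.2, Im = 16.2
arg = atan2(16.2, 6.2) = 69.0573 degrees

arg(z) = 69.0573 degrees


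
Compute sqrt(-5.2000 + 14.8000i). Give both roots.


|z| = sqrt(27.04+219.04) = 15.6869
sqrt((|z|+a)/2) = sqrt((15.6869+(-5.2))/2) = sqrt(5.2435) = 2.2899
sqrt((|z|-a)/2) = sqrt((15.6869-(-5.2))/2) = sqrt(10.4435) = 3.2316

±(2.2899 + 3.2316i) i.e. 2.2899 + 3.2316i and -2.2899 - 3.2316i


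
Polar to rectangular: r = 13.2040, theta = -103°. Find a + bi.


a = 13.2040*cos(-103°) = 13.2040*(-0.224951) = -2.9703
b = 13.2040*sin(-103°) = 13.2040*(-0.97437) = -12.8656

-2.9703 - 12.8656i


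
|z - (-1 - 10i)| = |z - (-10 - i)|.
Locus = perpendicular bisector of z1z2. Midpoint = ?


Equal distances means the locus is the perpendicular bisector of z1 and z2.
Midpoint = ((-1+(-10))/2, (-10+(-1))/2) = (-5.5000, -5.5000)

Perpendicular bisector through (-5.5000, -5.5000)


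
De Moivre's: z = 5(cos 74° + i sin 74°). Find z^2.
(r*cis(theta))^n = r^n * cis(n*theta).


r^2 = 5^2 = 25
n*theta = 2*74° = 148° = 148° (mod 360)
a = 25*cos(148°) = -21.2012
b = 25*sin(148°) = 13.2480

25 cis(148°) = -21.2012 + 13.2480i


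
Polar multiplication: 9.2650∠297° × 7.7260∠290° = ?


r = 9.2650 * 7.7260 = 71.5814
theta = 297° + 290° = 587° = 227° (mod 360)

71.5814 cis(227°)


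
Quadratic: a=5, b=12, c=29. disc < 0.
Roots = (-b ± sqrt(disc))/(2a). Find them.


disc = 12^2 - 4*5*29 = 144 - 580 = -436
sqrt(|disc|) = sqrt(436) = 20.8806
Real part = -12/(2*5) = -1.2000
Imag part = 20.8806/(2*5) = 2.0881

-1.2000 ± 2.0881i


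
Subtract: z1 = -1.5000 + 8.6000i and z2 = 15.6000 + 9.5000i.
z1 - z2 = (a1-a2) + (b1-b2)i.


Real: -1.5 - 15.6 = -17.1
Imag: 8.6 - 9.5 = -0.9

-17.1000 - 0.9000i


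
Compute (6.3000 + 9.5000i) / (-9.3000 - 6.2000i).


Conjugate of z2 = -9.3000 + 6.2000i
Numerator: (6.3000 + 9.5000i)(-9.3000 + 6.2000i) = -117.4900 - 49.2900i
Denominator: (-9.3)^2 + (-6.2)^2 = 124.93
Result = (-117.4900 - 49.2900i)/124.93

-0.9404 - 0.3945i


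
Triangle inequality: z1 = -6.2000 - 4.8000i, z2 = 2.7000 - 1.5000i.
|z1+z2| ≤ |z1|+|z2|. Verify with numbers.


|z1| = sqrt((-6.2)^2 + (-4.8)^2) = sqrt(61.48) = 7.8409
|z2| = sqrt(2.7^2 + (-1.5)^2) = sqrt(9.54) = 3.0887
z1+z2 = -3.5000 - 6.3000i
|z1+z2| = sqrt(51.94) = 7.2069
|z1|+|z2| = 7.8409 + 3.0887 = 10.9296

|z1+z2| = 7.2069 ≤ |z1|+|z2| = 10.9296 (verified)


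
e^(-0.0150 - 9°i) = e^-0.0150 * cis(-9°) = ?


e^-0.0150 = 0.9851
cos(-9°) = 0.9877
sin(-9°) = -0.1564
Real = 0.9851*0.9877 = 0.9730
Imag = 0.9851*(-0.1564) = -0.1541

0.9730 - 0.1541i


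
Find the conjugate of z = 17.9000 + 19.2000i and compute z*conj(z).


z_bar = 17.9000 - 19.2000i
z*z_bar = 17.9^2 + 19.2^2 = 320.41 + 368.64 = 689.05

z_bar = 17.9000 - 19.2000i, z*z_bar = 689.05


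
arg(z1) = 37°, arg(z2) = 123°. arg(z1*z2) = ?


arg(z1*z2) = 37° + 123° = 160°
Normalized to (-180°, 180°]: 160°

160°


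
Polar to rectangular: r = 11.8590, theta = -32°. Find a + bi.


a = 11.8590*cos(-32°) = 11.8590*0.84805 = 10.0570
b = 11.8590*sin(-32°) = 11.8590*(-0.52992) = -6.2843

10.0570 - 6.2843i


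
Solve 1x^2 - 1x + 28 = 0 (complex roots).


disc = (-1)^2 - 4*1*28 = 1 - 112 = -111
sqrt(|disc|) = sqrt(111) = 10.5357
Real part = 1/(2*1) = 0.5000
Imag part = 10.5357/(2*1) = 5.2678

0.5000 ± 5.2678i


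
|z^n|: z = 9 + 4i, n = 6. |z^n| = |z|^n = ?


|z| = sqrt(81+16) = sqrt(97) = 9.8489
|z^6| = |z|^6 = (sqrt(97))^6 = 97^3 = 912673

|z^6| = 912673


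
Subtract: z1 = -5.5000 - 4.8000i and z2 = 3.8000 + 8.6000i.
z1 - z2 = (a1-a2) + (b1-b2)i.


Real: -5.5 - 3.8 = -9.3
Imag: -4.8 - 8.6 = -13.4

-9.3000 - 13.4000i


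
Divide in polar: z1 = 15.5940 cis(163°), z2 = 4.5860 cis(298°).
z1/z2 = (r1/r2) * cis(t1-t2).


r = 15.5940 / 4.5860 = 3.4003
theta = 163° - 298° = -135° = 225° (mod 360)

3.4003 cis(225°)


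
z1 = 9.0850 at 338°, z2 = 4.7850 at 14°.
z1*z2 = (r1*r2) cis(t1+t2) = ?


r = 9.0850 * 4.7850 = 43.4717
theta = 338° + 14° = 352° = 352° (mod 360)

43.4717 cis(352°)


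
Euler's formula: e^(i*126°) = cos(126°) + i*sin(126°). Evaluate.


cos(126°) = -0.5878
sin(126°) = 0.8090

e^(i*126°) = -0.5878 + 0.8090i


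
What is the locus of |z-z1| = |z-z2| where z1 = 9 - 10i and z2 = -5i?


Equal distances means the locus is the perpendicular bisector of z1 and z2.
Midpoint = ((9+0)/2, (-10+(-5))/2) = (4.5000, -7.5000)

Perpendicular bisector through (4.5000, -7.5000)


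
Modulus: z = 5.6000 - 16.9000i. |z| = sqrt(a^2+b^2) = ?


|z| = sqrt(5.6^2 + (-16.9)^2) = sqrt(31.36 + 285.61) = sqrt(316.97) = 17.8037

|z| = 17.8037


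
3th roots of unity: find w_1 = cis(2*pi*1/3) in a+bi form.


Angle = 360*1/3 = 120°
a = cos(120°) = -0.5000
b = sin(120°) = 0.8660

-0.5000 + 0.8660i


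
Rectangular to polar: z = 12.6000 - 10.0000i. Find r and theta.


r = sqrt(158.76+100) = sqrt(258.76) = 16.0860
theta = atan2(-10, 12.6) = -38.4373 degrees

r = 16.0860, theta = -38.4373 degrees


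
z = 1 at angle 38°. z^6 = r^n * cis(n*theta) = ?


r^6 = 1^6 = 1
n*theta = 6*38° = 228° = 228° (mod 360)
a = 1*cos(228°) = -0.6691
b = 1*sin(228°) = -0.7431

1 cis(228°) = -0.6691 - 0.7431i


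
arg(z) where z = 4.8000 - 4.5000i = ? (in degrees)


Re = 4.8, Im = -4.5
arg = atan2(-4.5, 4.8) = -43.1524 degrees

arg(z) = -43.1524 degrees


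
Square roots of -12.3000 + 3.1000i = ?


|z| = sqrt(151.29+9.61) = 12.6846
sqrt((|z|+a)/2) = sqrt((12.6846+(-12.3))/2) = sqrt(0.1923) = 0.4385
sqrt((|z|-a)/2) = sqrt((12.6846-(-12.3))/2) = sqrt(12.4923) = 3.5344

±(0.4385 + 3.5344i) i.e. 0.4385 + 3.5344i and -0.4385 - 3.5344i


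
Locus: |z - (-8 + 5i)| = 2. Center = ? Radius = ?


|z - z0| = r is a circle with center z0 and radius r.
Center = (-8, 5), radius = 2

Circle with center (-8, 5) and radius 2


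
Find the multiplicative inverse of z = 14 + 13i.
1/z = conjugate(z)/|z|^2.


|z|^2 = 196+169 = 365
1/z = (14 - 13i)/365

1/z = 0.0384 - 0.0356i


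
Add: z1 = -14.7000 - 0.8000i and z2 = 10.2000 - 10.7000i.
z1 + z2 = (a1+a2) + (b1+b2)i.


Real: -14.7 + 10.2 = -4.5
Imag: -0.8 - 10.7 = -11.5

-4.5000 - 11.5000i


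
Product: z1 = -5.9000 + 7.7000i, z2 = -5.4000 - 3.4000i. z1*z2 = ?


Real = -5.9*(-5.4) - 7.7*(-3.4) = 31.86 - (-26.18) = 58.04
Imag = -5.9*(-3.4) - (5.4)*7.7 = 20.06 - (41.58) = -21.52

58.0400 - 21.5200i


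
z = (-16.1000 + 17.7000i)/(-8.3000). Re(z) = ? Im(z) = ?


Multiply by conjugate: (-16.1000 + 17.7000i)(-8.3000) / ((-8.3)^2 + 0^2)
Numerator real = -16.1*(-8.3) + 17.7*0 = 133.63
Numerator imag = 17.7*(-8.3) - (-16.1)*0 = -146.91
Denominator = 68.89
Re(z) = 133.63/68.89 = 1.9398
Im(z) = -146.91/68.89 = -2.1325

Re(z) = 1.9398, Im(z) = -2.1325


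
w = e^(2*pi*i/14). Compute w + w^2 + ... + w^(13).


With w = e^(2*pi*i/14), all 14 of the 14th roots of unity w^0 = 1, w, ..., w^(13) sum to 0: 1 + w + ... + w^(13) = (1 - w^14)/(1 - w) = 0 since w^14 = 1, w ≠ 1.
Removing the root 1: w + w^2 + ... + w^(13) = 0 - 1 = -1

Sum = -1


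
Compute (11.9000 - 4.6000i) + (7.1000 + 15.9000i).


Real: 11.9 + 7.1 = 19
Imag: -4.6 + 15.9 = 11.3

19.0000 + 11.3000i


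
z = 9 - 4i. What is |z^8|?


|z| = sqrt(81+16) = sqrt(97) = 9.8489
|z^8| = |z|^8 = (sqrt(97))^8 = 97^4 = 88529281

|z^8| = 88529281


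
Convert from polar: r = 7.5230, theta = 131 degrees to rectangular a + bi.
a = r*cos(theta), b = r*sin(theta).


a = 7.5230*cos(131°) = 7.5230*(-0.65606) = -4.9355
b = 7.5230*sin(131°) = 7.5230*0.75471 = 5.6777

-4.9355 + 5.6777i


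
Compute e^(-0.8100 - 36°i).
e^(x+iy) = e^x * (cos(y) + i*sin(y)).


e^-0.8100 = 0.4449
cos(-36°) = 0.809
sin(-36°) = -0.5878
Real = 0.4449*0.809 = 0.3599
Imag = 0.4449*(-0.5878) = -0.2615

0.3599 - 0.2615i


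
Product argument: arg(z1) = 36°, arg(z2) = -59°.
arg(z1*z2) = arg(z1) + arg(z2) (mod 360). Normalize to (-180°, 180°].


arg(z1*z2) = 36° - 59° = -23°
Normalized to (-180°, 180°]: -23°

-23°


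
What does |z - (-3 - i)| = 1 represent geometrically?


|z - z0| = r is a circle with center z0 and radius r.
Center = (-3, -1), radius = 1

Circle with center (-3, -1) and radius 1


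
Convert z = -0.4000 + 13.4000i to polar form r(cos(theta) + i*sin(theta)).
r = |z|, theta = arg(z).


r = sqrt(0.16+179.56) = sqrt(179.72) = 13.4060
theta = atan2(13.4, -0.4) = 91.7098 degrees

r = 13.4060, theta = 91.7098 degrees


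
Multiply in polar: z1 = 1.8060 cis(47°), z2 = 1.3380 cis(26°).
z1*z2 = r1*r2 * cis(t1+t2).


r = 1.8060 * 1.3380 = 2.4164
theta = 47° + 26° = 73° = 73° (mod 360)

2.4164 cis(73°)


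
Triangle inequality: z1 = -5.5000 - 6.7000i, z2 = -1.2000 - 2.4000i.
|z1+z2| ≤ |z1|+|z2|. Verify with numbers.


|z1| = sqrt((-5.5)^2 + (-6.7)^2) = sqrt(75.14) = 8.6683
|z2| = sqrt((-1.2)^2 + (-2.4)^2) = sqrt(7.2) = 2.6833
z1+z2 = -6.7000 - 9.1000i
|z1+z2| = sqrt(127.7) = 11.3004
|z1|+|z2| = 8.6683 + 2.6833 = 11.3516

|z1+z2| = 11.3004 ≤ |z1|+|z2| = 11.3516 (verified)


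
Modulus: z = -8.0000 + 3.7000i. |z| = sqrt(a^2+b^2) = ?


|z| = sqrt((-8)^2 + 3.7^2) = sqrt(64 + 13.69) = sqrt(77.69) = 8.8142

|z| = 8.8142


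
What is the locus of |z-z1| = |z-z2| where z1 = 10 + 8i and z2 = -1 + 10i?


Equal distances means the locus is the perpendicular bisector of z1 and z2.
Midpoint = ((10+(-1))/2, (8+10)/2) = (4.5000, 9.0000)

Perpendicular bisector through (4.5000, 9.0000)


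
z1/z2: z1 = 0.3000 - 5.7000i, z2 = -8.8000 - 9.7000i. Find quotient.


Conjugate of z2 = -8.8000 + 9.7000i
Numerator: (0.3000 - 5.7000i)(-8.8000 + 9.7000i) = 52.6500 + 53.0700i
Denominator: (-8.8)^2 + (-9.7)^2 = 171.53
Result = (52.6500 + 53.0700i)/171.53

0.3069 + 0.3094i


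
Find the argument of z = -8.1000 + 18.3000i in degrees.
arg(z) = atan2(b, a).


Re = -8.1, Im = 18.3
arg = atan2(18.3, -8.1) = 113.8753 degrees

arg(z) = 113.8753 degrees


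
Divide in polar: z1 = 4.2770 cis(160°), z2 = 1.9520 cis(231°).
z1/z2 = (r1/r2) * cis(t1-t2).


r = 4.2770 / 1.9520 = 2.1911
theta = 160° - 231° = -71° = 289° (mod 360)

2.1911 cis(289°)


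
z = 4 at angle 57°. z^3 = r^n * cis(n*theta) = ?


r^3 = 4^3 = 64
n*theta = 3*57° = 171° = 171° (mod 360)
a = 64*cos(171°) = -63.2121
b = 64*sin(171°) = 10.0118

64 cis(171°) = -63.2121 + 10.0118i


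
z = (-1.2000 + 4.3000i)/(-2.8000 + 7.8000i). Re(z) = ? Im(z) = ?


Multiply by conjugate: (-1.2000 + 4.3000i)(-2.8000 - 7.8000i) / ((-2.8)^2 + 7.8^2)
Numerator real = -1.2*(-2.8) + 4.3*7.8 = 36.9
Numerator imag = 4.3*(-2.8) - (-1.2)*7.8 = -2.68
Denominator = 68.68
Re(z) = 36.9/68.68 = 0.5373
Im(z) = -2.68/68.68 = -0.0390

Re(z) = 0.5373, Im(z) = -0.0390


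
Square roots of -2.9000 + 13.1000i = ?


|z| = sqrt(8.41+171.61) = 13.4172
sqrt((|z|+a)/2) = sqrt((13.4172+(-2.9))/2) = sqrt(5.2586) = 2.2932
sqrt((|z|-a)/2) = sqrt((13.4172-(-2.9))/2) = sqrt(8.1586) = 2.8563

±(2.2932 + 2.8563i) i.e. 2.2932 + 2.8563i and -2.2932 - 2.8563i


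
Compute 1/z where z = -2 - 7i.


|z|^2 = 4+49 = 53
1/z = (-2 + 7i)/53

1/z = -0.0377 + 0.1321i


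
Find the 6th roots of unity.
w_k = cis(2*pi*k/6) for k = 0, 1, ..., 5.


The 6th roots of unity are cis(360k/6°) for k=0..5
Angle step = 360/6 = 60°
Primitive root: cis(60°)
Primitive root = 0.5000 + 0.8660i

6 roots at angles: 0°, 60°, 120°, 180°, 240°, 300°


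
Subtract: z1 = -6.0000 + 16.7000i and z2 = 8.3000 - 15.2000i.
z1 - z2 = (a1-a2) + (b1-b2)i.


Real: -6 - 8.3 = -14.3
Imag: 16.7 + 15.2 = 31.9

-14.3000 + 31.9000i


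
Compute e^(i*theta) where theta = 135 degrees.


cos(135°) = -0.7071
sin(135°) = 0.7071

e^(i*135°) = -0.7071 + 0.7071i


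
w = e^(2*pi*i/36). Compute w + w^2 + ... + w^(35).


With w = e^(2*pi*i/36), all 36 of the 36th roots of unity w^0 = 1, w, ..., w^(35) sum to 0: 1 + w + ... + w^(35) = (1 - w^36)/(1 - w) = 0 since w^36 = 1, w ≠ 1.
Removing the root 1: w + w^2 + ... + w^(35) = 0 - 1 = -1

Sum = -1


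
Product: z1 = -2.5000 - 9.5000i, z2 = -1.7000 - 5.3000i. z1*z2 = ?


Real = -2.5*(-1.7) - (-9.5)*(-5.3) = 4.25 - 50.35 = -46.1
Imag = -2.5*(-5.3) - (1.7)*(-9.5) = 13.25 + 16.15 = 29.4

-46.1000 + 29.4000i


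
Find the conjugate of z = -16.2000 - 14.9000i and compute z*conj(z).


z_bar = -16.2000 + 14.9000i
z*z_bar = (-16.2)^2 + (-14.9)^2 = 262.44 + 222.01 = 484.45

z_bar = -16.2000 + 14.9000i, z*z_bar = 484.45


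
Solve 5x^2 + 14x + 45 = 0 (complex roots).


disc = 14^2 - 4*5*45 = 196 - 900 = -704
sqrt(|disc|) = sqrt(704) = 26.5330
Real part = -14/(2*5) = -1.4000
Imag part = 26.5330/(2*5) = 2.6533

-1.4000 ± 2.6533i


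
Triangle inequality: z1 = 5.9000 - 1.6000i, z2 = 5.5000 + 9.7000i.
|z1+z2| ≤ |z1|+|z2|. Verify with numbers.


|z1| = sqrt(5.9^2 + (-1.6)^2) = sqrt(37.37) = 6.1131
|z2| = sqrt(5.5^2 + 9.7^2) = sqrt(124.34) = 11.1508
z1+z2 = 11.4000 + 8.1000i
|z1+z2| = sqrt(195.57) = 13.9846
|z1|+|z2| = 6.1131 + 11.1508 = 17.2639

|z1+z2| = 13.9846 ≤ |z1|+|z2| = 17.2639 (verified)


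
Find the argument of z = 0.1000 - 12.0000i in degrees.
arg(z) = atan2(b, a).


Re = 0.1, Im = -12
arg = atan2(-12, 0.1) = -89.5225 degrees

arg(z) = -89.5225 degrees


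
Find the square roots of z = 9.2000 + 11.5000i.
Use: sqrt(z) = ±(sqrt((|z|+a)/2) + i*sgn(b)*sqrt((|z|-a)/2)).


|z| = sqrt(84.64+132.25) = 14.7272
sqrt((|z|+a)/2) = sqrt((14.7272+9.2)/2) = sqrt(11.9636) = 3.4588
sqrt((|z|-a)/2) = sqrt((14.7272-9.2)/2) = sqrt(2.7636) = 1.6624

±(3.4588 + 1.6624i) i.e. 3.4588 + 1.6624i and -3.4588 - 1.6624i


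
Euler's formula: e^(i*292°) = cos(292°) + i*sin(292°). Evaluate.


cos(292°) = 0.3746
sin(292°) = -0.9272

e^(i*292°) = 0.3746 - 0.9272i


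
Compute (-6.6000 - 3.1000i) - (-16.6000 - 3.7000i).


Real: -6.6 + 16.6 = 10
Imag: -3.1 + 3.7 = 0.6

10.0000 + 0.6000i


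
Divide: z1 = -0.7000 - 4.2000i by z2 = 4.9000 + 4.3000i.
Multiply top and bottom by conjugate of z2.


Conjugate of z2 = 4.9000 - 4.3000i
Numerator: (-0.7000 - 4.2000i)(4.9000 - 4.3000i) = -21.4900 - 17.5700i
Denominator: 4.9^2 + 4.3^2 = 42.5
Result = (-21.4900 - 17.5700i)/42.5

-0.5056 - 0.4134i


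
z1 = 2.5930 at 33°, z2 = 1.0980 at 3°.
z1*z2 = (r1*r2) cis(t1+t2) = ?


r = 2.5930 * 1.0980 = 2.8471
theta = 33° + 3° = 36° = 36° (mod 360)

2.8471 cis(36°)


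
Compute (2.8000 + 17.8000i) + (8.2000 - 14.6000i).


Real: 2.8 + 8.2 = 11
Imag: 17.8 - 14.6 = 3.2

11.0000 + 3.2000i


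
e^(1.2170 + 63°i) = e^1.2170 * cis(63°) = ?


e^1.2170 = 3.37704
cos(63°) = 0.45399
sin(63°) = 0.89101
Real = 3.37704*0.45399 = 1.5331
Imag = 3.37704*0.89101 = 3.0090

1.5331 + 3.0090i


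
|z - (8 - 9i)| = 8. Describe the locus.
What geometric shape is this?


|z - z0| = r is a circle with center z0 and radius r.
Center = (8, -9), radius = 8

Circle with center (8, -9) and radius 8


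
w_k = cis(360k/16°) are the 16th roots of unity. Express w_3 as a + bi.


Angle = 360*3/16 = 67.5°
a = cos(67.5°) = 0.3827
b = sin(67.5°) = 0.9239

0.3827 + 0.9239i


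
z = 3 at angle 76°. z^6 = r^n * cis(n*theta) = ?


r^6 = 3^6 = 729
n*theta = 6*76° = 456° = 96° (mod 360)
a = 729*cos(96°) = -76.2012
b = 729*sin(96°) = 725.0065

729 cis(96°) = -76.2012 + 725.0065i


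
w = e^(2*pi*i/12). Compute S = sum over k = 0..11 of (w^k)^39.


The roots are w_k = w^k with w = e^(2*pi*i/12), and (w^k)^39 = (w^39)^k.
So S = 1 + u + u^2 + ... + u^(11) with u = w^39.
39 = 3*12 + 3, so 39 is not a multiple of 12: u = (w^12)^3 * w^3 = w^3 ≠ 1 (w is a primitive 12th root), while u^12 = (w^12)^39 = 1.
Geometric series: S = (1 - u^12)/(1 - u) = (1 - 1)/(1 - u) = 0

S = 0


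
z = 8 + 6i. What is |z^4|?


|z| = sqrt(64+36) = sqrt(100) = 10
|z^4| = |z|^4 = 10^4 = 10000

|z^4| = 10000


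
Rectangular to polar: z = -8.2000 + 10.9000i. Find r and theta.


r = sqrt(67.24+118.81) = sqrt(186.05) = 13.6400
theta = atan2(10.9, -8.2) = 126.9539 degrees

r = 13.6400, theta = 126.9539 degrees


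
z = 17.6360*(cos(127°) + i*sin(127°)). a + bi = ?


a = 17.6360*cos(127°) = 17.6360*(-0.601815) = -10.6136
b = 17.6360*sin(127°) = 17.6360*0.798636 = 14.0847

-10.6136 + 14.0847i


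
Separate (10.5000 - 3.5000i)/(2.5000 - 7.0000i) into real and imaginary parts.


Multiply by conjugate: (10.5000 - 3.5000i)(2.5000 + 7.0000i) / (2.5^2 + (-7)^2)
Numerator real = 10.5*2.5 - (3.5)*(-7) = 50.75
Numerator imag = -3.5*2.5 - 10.5*(-7) = 64.75
Denominator = 55.25
Re(z) = 50.75/55.25 = 0.9186
Im(z) = 64.75/55.25 = 1.1719

Re(z) = 0.9186, Im(z) = 1.1719


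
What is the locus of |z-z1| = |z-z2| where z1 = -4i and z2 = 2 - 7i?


Equal distances means the locus is the perpendicular bisector of z1 and z2.
Midpoint = ((0+2)/2, (-4+(-7))/2) = (1.0000, -5.5000)

Perpendicular bisector through (1.0000, -5.5000)


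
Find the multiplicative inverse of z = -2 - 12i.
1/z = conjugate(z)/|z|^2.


|z|^2 = 4+144 = 148
1/z = (-2 + 12i)/148

1/z = -0.0135 + 0.0811i


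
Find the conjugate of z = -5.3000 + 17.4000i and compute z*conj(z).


z_bar = -5.3000 - 17.4000i
z*z_bar = (-5.3)^2 + 17.4^2 = 28.09 + 302.76 = 330.85

z_bar = -5.3000 - 17.4000i, z*z_bar = 330.85


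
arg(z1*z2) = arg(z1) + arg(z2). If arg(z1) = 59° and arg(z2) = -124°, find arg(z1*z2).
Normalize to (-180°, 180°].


arg(z1*z2) = 59° - 124° = -65°
Normalized to (-180°, 180°]: -65°

-65°


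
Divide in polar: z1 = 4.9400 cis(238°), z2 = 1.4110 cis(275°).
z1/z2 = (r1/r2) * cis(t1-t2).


r = 4.9400 / 1.4110 = 3.5011
theta = 238° - 275° = -37° = 323° (mod 360)

3.5011 cis(323°)


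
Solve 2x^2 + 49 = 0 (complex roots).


disc = 0^2 - 4*2*49 = 0 - 392 = -392
sqrt(|disc|) = sqrt(392) = 19.7990
Real part = 0/(2*2) = 0
Imag part = 19.7990/(2*2) = 4.9497

0 ± 4.9497i


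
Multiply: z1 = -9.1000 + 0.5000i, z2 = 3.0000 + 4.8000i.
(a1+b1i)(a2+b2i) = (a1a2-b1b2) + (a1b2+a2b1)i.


Real = -9.1*3 - 0.5*4.8 = -27.3 - 2.4 = -29.7
Imag = -9.1*4.8 + 3*0.5 = -43.68 + 1.5 = -42.18

-29.7000 - 42.1800i


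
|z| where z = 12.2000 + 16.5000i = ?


|z| = sqrt(12.2^2 + 16.5^2) = sqrt(148.84 + 272.25) = sqrt(421.09) = 20.5205

|z| = 20.5205


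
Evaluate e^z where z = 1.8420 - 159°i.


e^1.8420 = 6.3091
cos(-159°) = -0.9335804
sin(-159°) = -0.35837
Real = 6.3091*(-0.9335804) = -5.8901
Imag = 6.3091*(-0.35837) = -2.2610

-5.8901 - 2.2610i


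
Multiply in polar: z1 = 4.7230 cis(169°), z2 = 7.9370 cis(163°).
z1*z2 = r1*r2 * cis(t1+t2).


r = 4.7230 * 7.9370 = 37.4865
theta = 169° + 163° = 332° = 332° (mod 360)

37.4865 cis(332°)


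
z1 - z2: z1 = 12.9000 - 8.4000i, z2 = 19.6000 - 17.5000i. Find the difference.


Real: 12.9 - 19.6 = -6.7
Imag: -8.4 + 17.5 = 9.1

-6.7000 + 9.1000i


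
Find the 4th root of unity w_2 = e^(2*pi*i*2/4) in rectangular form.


Angle = 360*2/4 = 180°
a = cos(180°) = -1.0000
b = sin(180°) = 0

-1.0000 + 0i


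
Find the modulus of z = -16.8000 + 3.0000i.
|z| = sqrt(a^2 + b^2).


|z| = sqrt((-16.8)^2 + 3^2) = sqrt(282.24 + 9) = sqrt(291.24) = 17.0658

|z| = 17.0658


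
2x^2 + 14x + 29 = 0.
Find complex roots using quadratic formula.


disc = 14^2 - 4*2*29 = 196 - 232 = -36
sqrt(|disc|) = sqrt(36) = 6.0000
Real part = -14/(2*2) = -3.5000
Imag part = 6.0000/(2*2) = 1.5000

-3.5000 ± 1.5000i


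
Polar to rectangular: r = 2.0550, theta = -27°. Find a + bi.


a = 2.0550*cos(-27°) = 2.0550*0.891 = 1.8310
b = 2.0550*sin(-27°) = 2.0550*(-0.454) = -0.9330

1.8310 - 0.9330i


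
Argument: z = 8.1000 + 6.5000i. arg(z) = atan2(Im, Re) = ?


Re = 8.1, Im = 6.5
arg = atan2(6.5, 8.1) = 38.7460 degrees

arg(z) = 38.7460 degrees


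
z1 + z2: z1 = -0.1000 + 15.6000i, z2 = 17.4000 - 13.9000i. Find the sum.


Real: -0.1 + 17.4 = 17.3
Imag: 15.6 - 13.9 = 1.7

17.3000 + 1.7000i


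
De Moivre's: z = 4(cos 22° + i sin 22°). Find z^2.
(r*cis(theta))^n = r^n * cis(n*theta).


r^2 = 4^2 = 16
n*theta = 2*22° = 44° = 44° (mod 360)
a = 16*cos(44°) = 11.5094
b = 16*sin(44°) = 11.1145

16 cis(44°) = 11.5094 + 11.1145i


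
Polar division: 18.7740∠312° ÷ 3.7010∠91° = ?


r = 18.7740 / 3.7010 = 5.0727
theta = 312° - 91° = 221° = 221° (mod 360)

5.0727 cis(221°)


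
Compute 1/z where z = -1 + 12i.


|z|^2 = 1+144 = 145
1/z = (-1 - 12i)/145

1/z = -0.0069 - 0.0828i


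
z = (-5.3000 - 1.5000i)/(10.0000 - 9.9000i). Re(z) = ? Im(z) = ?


Multiply by conjugate: (-5.3000 - 1.5000i)(10.0000 + 9.9000i) / (10^2 + (-9.9)^2)
Numerator real = -5.3*10 - (1.5)*(-9.9) = -38.15
Numerator imag = -1.5*10 - (-5.3)*(-9.9) = -67.47
Denominator = 198.01
Re(z) = -38.15/198.01 = -0.1927
Im(z) = -67.47/198.01 = -0.3407

Re(z) = -0.1927, Im(z) = -0.3407


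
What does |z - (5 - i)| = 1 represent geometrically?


|z - z0| = r is a circle with center z0 and radius r.
Center = (5, -1), radius = 1

Circle with center (5, -1) and radius 1


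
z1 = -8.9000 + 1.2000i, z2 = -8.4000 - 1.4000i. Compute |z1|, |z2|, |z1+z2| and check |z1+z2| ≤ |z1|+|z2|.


|z1| = sqrt((-8.9)^2 + 1.2^2) = sqrt(80.65) = 8.9805
|z2| = sqrt((-8.4)^2 + (-1.4)^2) = sqrt(72.52) = 8.5159
z1+z2 = -17.3000 - 0.2000i
|z1+z2| = sqrt(299.33) = 17.3012
|z1|+|z2| = 8.9805 + 8.5159 = 17.4964

|z1+z2| = 17.3012 ≤ |z1|+|z2| = 17.4964 (verified)


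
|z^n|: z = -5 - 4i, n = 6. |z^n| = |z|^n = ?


|z| = sqrt(25+16) = sqrt(41) = 6.4031
|z^6| = |z|^6 = (sqrt(41))^6 = 41^3 = 68921

|z^6| = 68921


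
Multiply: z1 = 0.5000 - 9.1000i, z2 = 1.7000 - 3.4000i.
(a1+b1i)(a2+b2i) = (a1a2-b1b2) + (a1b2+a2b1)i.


Real = 0.5*1.7 - (-9.1)*(-3.4) = 0.85 - 30.94 = -30.09
Imag = 0.5*(-3.4) + 1.7*(-9.1) = -1.7 - (15.47) = -17.17

-30.0900 - 17.1700i


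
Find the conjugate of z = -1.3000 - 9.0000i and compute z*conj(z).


z_bar = -1.3000 + 9.0000i
z*z_bar = (-1.3)^2 + (-9)^2 = 1.69 + 81 = 82.69

z_bar = -1.3000 + 9.0000i, z*z_bar = 82.69


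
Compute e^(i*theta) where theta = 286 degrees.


cos(286°) = 0.2756
sin(286°) = -0.9613

e^(i*286°) = 0.2756 - 0.9613i


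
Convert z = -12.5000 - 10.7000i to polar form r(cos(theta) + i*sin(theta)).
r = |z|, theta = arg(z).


r = sqrt(156.25+114.49) = sqrt(270.74) = 16.4542
theta = atan2(-10.7, -12.5) = -139.4365 degrees

r = 16.4542, theta = -139.4365 degrees


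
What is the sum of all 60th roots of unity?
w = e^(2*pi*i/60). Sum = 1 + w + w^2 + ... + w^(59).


The sum of all 60th roots of unity is 0.
Geometric series: (1 - w^60)/(1 - w) = (1-1)/(1-w) = 0 since w^60 = 1, w ≠ 1.
Alternatively: coefficient of z^59 in z^60 - 1 is 0.

0


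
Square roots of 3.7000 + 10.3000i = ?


|z| = sqrt(13.69+106.09) = 10.9444
sqrt((|z|+a)/2) = sqrt((10.9444+3.7)/2) = sqrt(7.3222) = 2.7060
sqrt((|z|-a)/2) = sqrt((10.9444-3.7)/2) = sqrt(3.6222) = 1.9032

±(2.7060 + 1.9032i) i.e. 2.7060 + 1.9032i and -2.7060 - 1.9032i


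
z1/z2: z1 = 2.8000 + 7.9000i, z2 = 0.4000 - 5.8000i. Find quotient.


Conjugate of z2 = 0.4000 + 5.8000i
Numerator: (2.8000 + 7.9000i)(0.4000 + 5.8000i) = -44.7000 + 19.4000i
Denominator: 0.4^2 + (-5.8)^2 = 33.8
Result = (-44.7000 + 19.4000i)/33.8

-1.3225 + 0.5740i


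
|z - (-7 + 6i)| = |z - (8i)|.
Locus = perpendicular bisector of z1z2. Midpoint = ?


Equal distances means the locus is the perpendicular bisector of z1 and z2.
Midpoint = ((-7+0)/2, (6+8)/2) = (-3.5000, 7.0000)

Perpendicular bisector through (-3.5000, 7.0000)


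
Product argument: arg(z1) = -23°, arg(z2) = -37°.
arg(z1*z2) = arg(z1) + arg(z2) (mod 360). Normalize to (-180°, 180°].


arg(z1*z2) = -23° - 37° = -60°
Normalized to (-180°, 180°]: -60°

-60°


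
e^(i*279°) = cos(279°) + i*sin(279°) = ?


cos(279°) = 0.1564
sin(279°) = -0.9877

e^(i*279°) = 0.1564 - 0.9877i


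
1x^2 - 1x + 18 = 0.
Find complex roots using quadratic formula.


disc = (-1)^2 - 4*1*18 = 1 - 72 = -71
sqrt(|disc|) = sqrt(71) = 8.4261
Real part = 1/(2*1) = 0.5000
Imag part = 8.4261/(2*1) = 4.2131

0.5000 ± 4.2131i


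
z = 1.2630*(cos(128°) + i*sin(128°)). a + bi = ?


a = 1.2630*cos(128°) = 1.2630*(-0.6157) = -0.7776
b = 1.2630*sin(128°) = 1.2630*0.78801 = 0.9953

-0.7776 + 0.9953i


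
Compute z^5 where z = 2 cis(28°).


r^5 = 2^5 = 32
n*theta = 5*28° = 140° = 140° (mod 360)
a = 32*cos(140°) = -24.5134
b = 32*sin(140°) = 20.5692

32 cis(140°) = -24.5134 + 20.5692i


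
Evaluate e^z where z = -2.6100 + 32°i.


e^-2.6100 = 0.07353
cos(32°) = 0.848
sin(32°) = 0.5299
Real = 0.07353*0.848 = 0.0624
Imag = 0.07353*0.5299 = 0.0390

0.0624 + 0.0390i


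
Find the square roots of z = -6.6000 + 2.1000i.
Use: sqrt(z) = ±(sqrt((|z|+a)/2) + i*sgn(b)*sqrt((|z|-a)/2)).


|z| = sqrt(43.56+4.41) = 6.9260
sqrt((|z|+a)/2) = sqrt((6.9260+(-6.6))/2) = sqrt(0.1630) = 0.4038
sqrt((|z|-a)/2) = sqrt((6.9260-(-6.6))/2) = sqrt(6.7630) = 2.6006

±(0.4038 + 2.6006i) i.e. 0.4038 + 2.6006i and -0.4038 - 2.6006i


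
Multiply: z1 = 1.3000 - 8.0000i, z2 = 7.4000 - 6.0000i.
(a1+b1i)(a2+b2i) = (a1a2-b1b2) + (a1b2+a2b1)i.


Real = 1.3*7.4 - (-8)*(-6) = 9.62 - 48 = -38.38
Imag = 1.3*(-6) + 7.4*(-8) = -7.8 - (59.2) = -67

-38.3800 - 67.0000i


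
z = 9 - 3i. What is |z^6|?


|z| = sqrt(81+9) = sqrt(90) = 9.4868
|z^6| = |z|^6 = (sqrt(90))^6 = 90^3 = 729000

|z^6| = 729000


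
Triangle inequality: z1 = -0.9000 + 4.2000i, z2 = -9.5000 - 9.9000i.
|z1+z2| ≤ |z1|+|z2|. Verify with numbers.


|z1| = sqrt((-0.9)^2 + 4.2^2) = sqrt(18.45) = 4.2953
|z2| = sqrt((-9.5)^2 + (-9.9)^2) = sqrt(188.26) = 13.7208
z1+z2 = -10.4000 - 5.7000i
|z1+z2| = sqrt(140.65) = 11.8596
|z1|+|z2| = 4.2953 + 13.7208 = 18.0161

|z1+z2| = 11.8596 ≤ |z1|+|z2| = 18.0161 (verified)


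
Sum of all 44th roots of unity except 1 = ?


With w = e^(2*pi*i/44), all 44 of the 44th roots of unity w^0 = 1, w, ..., w^(43) sum to 0: 1 + w + ... + w^(43) = (1 - w^44)/(1 - w) = 0 since w^44 = 1, w ≠ 1.
Removing the root 1: w + w^2 + ... + w^(43) = 0 - 1 = -1

Sum = -1


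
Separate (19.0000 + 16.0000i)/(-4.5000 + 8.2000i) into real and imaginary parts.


Multiply by conjugate: (19.0000 + 16.0000i)(-4.5000 - 8.2000i) / ((-4.5)^2 + 8.2^2)
Numerator real = 19*(-4.5) + 16*8.2 = 45.7
Numerator imag = 16*(-4.5) - 19*8.2 = -227.8
Denominator = 87.49
Re(z) = 45.7/87.49 = 0.5223
Im(z) = -227.8/87.49 = -2.6037

Re(z) = 0.5223, Im(z) = -2.6037


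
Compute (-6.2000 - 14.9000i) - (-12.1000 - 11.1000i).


Real: -6.2 + 12.1 = 5.9
Imag: -14.9 + 11.1 = -3.8

5.9000 - 3.8000i


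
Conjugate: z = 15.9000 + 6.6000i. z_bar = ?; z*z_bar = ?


z_bar = 15.9000 - 6.6000i
z*z_bar = 15.9^2 + 6.6^2 = 252.81 + 43.56 = 296.37

z_bar = 15.9000 - 6.6000i, z*z_bar = 296.37


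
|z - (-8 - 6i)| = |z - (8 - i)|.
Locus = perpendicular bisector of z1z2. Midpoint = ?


Equal distances means the locus is the perpendicular bisector of z1 and z2.
Midpoint = ((-8+8)/2, (-6+(-1))/2) = (0, -3.5000)

Perpendicular bisector through (0, -3.5000)


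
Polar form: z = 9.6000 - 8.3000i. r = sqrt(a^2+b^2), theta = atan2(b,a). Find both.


r = sqrt(92.16+68.89) = sqrt(161.05) = 12.6905
theta = atan2(-8.3, 9.6) = -40.8461 degrees

r = 12.6905, theta = -40.8461 degrees


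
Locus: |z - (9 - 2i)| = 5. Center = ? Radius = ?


|z - z0| = r is a circle with center z0 and radius r.
Center = (9, -2), radius = 5

Circle with center (9, -2) and radius 5


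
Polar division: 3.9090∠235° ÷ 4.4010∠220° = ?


r = 3.9090 / 4.4010 = 0.8882
theta = 235° - 220° = 15° = 15° (mod 360)

0.8882 cis(15°)


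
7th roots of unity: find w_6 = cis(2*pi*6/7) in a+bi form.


Angle = 360*6/7 = 308.5714°
a = cos(308.5714°) = 0.6235
b = sin(308.5714°) = -0.7818

0.6235 - 0.7818i


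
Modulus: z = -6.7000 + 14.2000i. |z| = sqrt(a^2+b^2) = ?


|z| = sqrt((-6.7)^2 + 14.2^2) = sqrt(44.89 + 201.64) = sqrt(246.53) = 15.7013

|z| = 15.7013


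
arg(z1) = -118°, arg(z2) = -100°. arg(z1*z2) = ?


arg(z1*z2) = -118° - 100° = -218°
Normalized to (-180°, 180°]: 142°

142°


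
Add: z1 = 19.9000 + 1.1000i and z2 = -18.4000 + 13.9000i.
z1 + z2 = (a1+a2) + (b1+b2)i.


Real: 19.9 - 18.4 = 1.5
Imag: 1.1 + 13.9 = 15

1.5000 + 15.0000i


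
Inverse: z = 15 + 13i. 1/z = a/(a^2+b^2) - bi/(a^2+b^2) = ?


|z|^2 = 225+169 = 394
1/z = (15 - 13i)/394

1/z = 0.0381 - 0.0330i


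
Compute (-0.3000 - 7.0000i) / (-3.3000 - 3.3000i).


Conjugate of z2 = -3.3000 + 3.3000i
Numerator: (-0.3000 - 7.0000i)(-3.3000 + 3.3000i) = 24.0900 + 22.1100i
Denominator: (-3.3)^2 + (-3.3)^2 = 21.78
Result = (24.0900 + 22.1100i)/21.78

1.1061 + 1.0152i


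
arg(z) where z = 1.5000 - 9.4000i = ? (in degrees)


Re = 1.5, Im = -9.4
arg = atan2(-9.4, 1.5) = -80.9335 degrees

arg(z) = -80.9335 degrees


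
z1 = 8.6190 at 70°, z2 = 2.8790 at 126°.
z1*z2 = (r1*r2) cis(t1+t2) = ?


r = 8.6190 * 2.8790 = 24.8141
theta = 70° + 126° = 196° = 196° (mod 360)

24.8141 cis(196°)


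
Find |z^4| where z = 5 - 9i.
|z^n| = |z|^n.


|z| = sqrt(25+81) = sqrt(106) = 10.2956
|z^4| = |z|^4 = (sqrt(106))^4 = 106^2 = 11236

|z^4| = 11236


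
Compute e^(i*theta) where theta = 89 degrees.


cos(89°) = 0.0175
sin(89°) = 0.9998

e^(i*89°) = 0.0175 + 0.9998i


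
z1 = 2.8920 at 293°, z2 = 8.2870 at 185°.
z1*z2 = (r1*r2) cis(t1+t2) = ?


r = 2.8920 * 8.2870 = 23.9660
theta = 293° + 185° = 478° = 118° (mod 360)

23.9660 cis(118°)


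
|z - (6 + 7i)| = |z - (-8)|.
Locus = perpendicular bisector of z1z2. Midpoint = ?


Equal distances means the locus is the perpendicular bisector of z1 and z2.
Midpoint = ((6+(-8))/2, (7+0)/2) = (-1.0000, 3.5000)

Perpendicular bisector through (-1.0000, 3.5000)


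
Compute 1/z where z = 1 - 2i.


|z|^2 = 1+4 = 5
1/z = (1 + 2i)/5

1/z = 0.2000 + 0.4000i


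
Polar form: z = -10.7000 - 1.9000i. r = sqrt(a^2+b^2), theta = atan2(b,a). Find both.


r = sqrt(114.49+3.61) = sqrt(118.1) = 10.8674
theta = atan2(-1.9, -10.7) = -169.9309 degrees

r = 10.8674, theta = -169.9309 degrees


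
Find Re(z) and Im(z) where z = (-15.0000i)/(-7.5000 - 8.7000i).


Multiply by conjugate: (-15.0000i)(-7.5000 + 8.7000i) / ((-7.5)^2 + (-8.7)^2)
Numerator real = 0*(-7.5) - (15)*(-8.7) = 130.5
Numerator imag = -15*(-7.5) - 0*(-8.7) = 112.5
Denominator = 131.94
Re(z) = 130.5/131.94 = 0.9891
Im(z) = 112.5/131.94 = 0.8527

Re(z) = 0.9891, Im(z) = 0.8527


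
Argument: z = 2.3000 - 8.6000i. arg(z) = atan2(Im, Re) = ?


Re = 2.3, Im = -8.6
arg = atan2(-8.6, 2.3) = -75.0271 degrees

arg(z) = -75.0271 degrees


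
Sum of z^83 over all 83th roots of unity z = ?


The roots are w_k = w^k with w = e^(2*pi*i/83), and (w^k)^83 = (w^83)^k.
So S = 1 + u + u^2 + ... + u^(82) with u = w^83.
83 = 1*83 + 0, so 83 is a multiple of 83 and u = (w^83)^1 = 1.
Every one of the 83 terms equals 1: S = 83

S = 83


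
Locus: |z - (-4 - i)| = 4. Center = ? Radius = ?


|z - z0| = r is a circle with center z0 and radius r.
Center = (-4, -1), radius = 4

Circle with center (-4, -1) and radius 4


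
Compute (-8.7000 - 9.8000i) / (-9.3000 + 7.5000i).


Conjugate of z2 = -9.3000 - 7.5000i
Numerator: (-8.7000 - 9.8000i)(-9.3000 - 7.5000i) = 7.4100 + 156.3900i
Denominator: (-9.3)^2 + 7.5^2 = 142.74
Result = (7.4100 + 156.3900i)/142.74

0.0519 + 1.0956i


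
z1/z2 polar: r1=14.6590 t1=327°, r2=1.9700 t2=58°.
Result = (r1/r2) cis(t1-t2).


r = 14.6590 / 1.9700 = 7.4411
theta = 327° - 58° = 269° = 269° (mod 360)

7.4411 cis(269°)


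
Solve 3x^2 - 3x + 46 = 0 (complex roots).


disc = (-3)^2 - 4*3*46 = 9 - 552 = -543
sqrt(|disc|) = sqrt(543) = 23.3024
Real part = 3/(2*3) = 0.5000
Imag part = 23.3024/(2*3) = 3.8837

0.5000 ± 3.8837i


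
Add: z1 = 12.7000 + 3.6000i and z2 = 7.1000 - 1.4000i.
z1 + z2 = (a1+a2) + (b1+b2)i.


Real: 12.7 + 7.1 = 19.8
Imag: 3.6 - 1.4 = 2.2

19.8000 + 2.2000i


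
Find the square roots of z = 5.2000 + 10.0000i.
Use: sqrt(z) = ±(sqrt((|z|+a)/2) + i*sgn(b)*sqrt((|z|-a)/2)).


|z| = sqrt(27.04+100) = 11.2712
sqrt((|z|+a)/2) = sqrt((11.2712+5.2)/2) = sqrt(8.2356) = 2.8698
sqrt((|z|-a)/2) = sqrt((11.2712-5.2)/2) = sqrt(3.0356) = 1.7423

±(2.8698 + 1.7423i) i.e. 2.8698 + 1.7423i and -2.8698 - 1.7423i


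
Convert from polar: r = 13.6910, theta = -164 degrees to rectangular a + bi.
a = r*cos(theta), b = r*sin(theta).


a = 13.6910*cos(-164°) = 13.6910*(-0.96126) = -13.1606
b = 13.6910*sin(-164°) = 13.6910*(-0.27564) = -3.7738

-13.1606 - 3.7738i


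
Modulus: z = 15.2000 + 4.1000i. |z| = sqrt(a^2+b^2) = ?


|z| = sqrt(15.2^2 + 4.1^2) = sqrt(231.04 + 16.81) = sqrt(247.85) = 15.7433

|z| = 15.7433


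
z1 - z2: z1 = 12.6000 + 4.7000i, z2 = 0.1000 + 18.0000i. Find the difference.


Real: 12.6 - 0.1 = 12.5
Imag: 4.7 - 18 = -13.3

12.5000 - 13.3000i


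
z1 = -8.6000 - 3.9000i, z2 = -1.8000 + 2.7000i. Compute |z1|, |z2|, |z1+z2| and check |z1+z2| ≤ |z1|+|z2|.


|z1| = sqrt((-8.6)^2 + (-3.9)^2) = sqrt(89.17) = 9.4430
|z2| = sqrt((-1.8)^2 + 2.7^2) = sqrt(10.53) = 3.2450
z1+z2 = -10.4000 - 1.2000i
|z1+z2| = sqrt(109.6) = 10.4690
|z1|+|z2| = 9.4430 + 3.2450 = 12.6880

|z1+z2| = 10.4690 ≤ |z1|+|z2| = 12.6880 (verified)


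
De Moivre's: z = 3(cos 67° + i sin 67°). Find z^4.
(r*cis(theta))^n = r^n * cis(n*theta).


r^4 = 3^4 = 81
n*theta = 4*67° = 268° = 268° (mod 360)
a = 81*cos(268°) = -2.8269
b = 81*sin(268°) = -80.9507

81 cis(268°) = -2.8269 - 80.9507i


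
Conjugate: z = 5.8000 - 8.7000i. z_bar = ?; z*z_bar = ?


z_bar = 5.8000 + 8.7000i
z*z_bar = 5.8^2 + (-8.7)^2 = 33.64 + 75.69 = 109.33

z_bar = 5.8000 + 8.7000i, z*z_bar = 109.33


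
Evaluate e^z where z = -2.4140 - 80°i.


e^-2.4140 = 0.0895
cos(-80°) = 0.1736
sin(-80°) = -0.9848
Real = 0.0895*0.1736 = 0.0155
Imag = 0.0895*(-0.9848) = -0.0881

0.0155 - 0.0881i


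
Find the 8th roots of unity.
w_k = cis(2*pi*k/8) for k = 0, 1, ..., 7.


The 8th roots of unity are cis(360k/8°) for k=0..7
Angle step = 360/8 = 45°
Primitive root: cis(45°)
Primitive root = 0.7071 + 0.7071i

8 roots at angles: 0°, 45°, 90°, 135°, 180°, 225°, 270°, 315°


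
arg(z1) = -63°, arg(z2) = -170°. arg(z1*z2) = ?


arg(z1*z2) = -63° - 170° = -233°
Normalized to (-180°, 180°]: 127°

127°


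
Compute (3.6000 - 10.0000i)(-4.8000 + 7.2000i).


Real = 3.6*(-4.8) - (-10)*7.2 = -17.28 - (-72) = 54.72
Imag = 3.6*7.2 - (4.8)*(-10) = 25.92 + 48 = 73.92

54.7200 + 73.9200i


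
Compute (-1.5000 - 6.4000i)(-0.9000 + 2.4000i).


Real = -1.5*(-0.9) - (-6.4)*2.4 = 1.35 - (-15.36) = 16.71
Imag = -1.5*2.4 - (0.9)*(-6.4) = -3.6 + 5.76 = 2.16

16.7100 + 2.1600i


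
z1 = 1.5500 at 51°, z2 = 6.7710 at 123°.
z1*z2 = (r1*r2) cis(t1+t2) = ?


r = 1.5500 * 6.7710 = 10.4951
theta = 51° + 123° = 174° = 174° (mod 360)

10.4951 cis(174°)


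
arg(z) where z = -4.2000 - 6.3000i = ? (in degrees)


Re = -4.2, Im = -6.3
arg = atan2(-6.3, -4.2) = -123.6901 degrees

arg(z) = -123.6901 degrees


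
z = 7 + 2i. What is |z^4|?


|z| = sqrt(49+4) = sqrt(53) = 7.2801
|z^4| = |z|^4 = (sqrt(53))^4 = 53^2 = 2809

|z^4| = 2809


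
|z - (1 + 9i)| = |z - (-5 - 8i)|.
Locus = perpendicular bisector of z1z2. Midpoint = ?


Equal distances means the locus is the perpendicular bisector of z1 and z2.
Midpoint = ((1+(-5))/2, (9+(-8))/2) = (-2.0000, 0.5000)

Perpendicular bisector through (-2.0000, 0.5000)


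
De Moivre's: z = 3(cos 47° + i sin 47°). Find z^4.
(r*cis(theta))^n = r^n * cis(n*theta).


r^4 = 3^4 = 81
n*theta = 4*47° = 188° = 188° (mod 360)
a = 81*cos(188°) = -80.2117
b = 81*sin(188°) = -11.2730

81 cis(188°) = -80.2117 - 11.2730i


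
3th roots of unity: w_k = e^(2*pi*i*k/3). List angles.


The 3th roots of unity are cis(360k/3°) for k=0..2
Angle step = 360/3 = 120°
Primitive root: cis(120°)
Primitive root = -0.5000 + 0.8660i

3 roots at angles: 0°, 120°, 240°


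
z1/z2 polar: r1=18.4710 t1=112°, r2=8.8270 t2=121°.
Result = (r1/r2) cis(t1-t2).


r = 18.4710 / 8.8270 = 2.0926
theta = 112° - 121° = -9° = 351° (mod 360)

2.0926 cis(351°)


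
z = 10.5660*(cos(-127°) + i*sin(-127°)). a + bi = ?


a = 10.5660*cos(-127°) = 10.5660*(-0.60182) = -6.3588
b = 10.5660*sin(-127°) = 10.5660*(-0.79864) = -8.4384

-6.3588 - 8.4384i


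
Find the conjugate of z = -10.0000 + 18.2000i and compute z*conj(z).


z_bar = -10.0000 - 18.2000i
z*z_bar = (-10)^2 + 18.2^2 = 100 + 331.24 = 431.24

z_bar = -10.0000 - 18.2000i, z*z_bar = 431.24


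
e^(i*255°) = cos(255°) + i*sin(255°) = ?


cos(255°) = -0.2588
sin(255°) = -0.9659

e^(i*255°) = -0.2588 - 0.9659i


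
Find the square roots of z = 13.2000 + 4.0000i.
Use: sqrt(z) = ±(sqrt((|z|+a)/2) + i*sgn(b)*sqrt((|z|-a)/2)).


|z| = sqrt(174.24+16) = 13.7928
sqrt((|z|+a)/2) = sqrt((13.7928+13.2)/2) = sqrt(13.4964) = 3.6737
sqrt((|z|-a)/2) = sqrt((13.7928-13.2)/2) = sqrt(0.2964) = 0.5444

±(3.6737 + 0.5444i) i.e. 3.6737 + 0.5444i and -3.6737 - 0.5444i
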